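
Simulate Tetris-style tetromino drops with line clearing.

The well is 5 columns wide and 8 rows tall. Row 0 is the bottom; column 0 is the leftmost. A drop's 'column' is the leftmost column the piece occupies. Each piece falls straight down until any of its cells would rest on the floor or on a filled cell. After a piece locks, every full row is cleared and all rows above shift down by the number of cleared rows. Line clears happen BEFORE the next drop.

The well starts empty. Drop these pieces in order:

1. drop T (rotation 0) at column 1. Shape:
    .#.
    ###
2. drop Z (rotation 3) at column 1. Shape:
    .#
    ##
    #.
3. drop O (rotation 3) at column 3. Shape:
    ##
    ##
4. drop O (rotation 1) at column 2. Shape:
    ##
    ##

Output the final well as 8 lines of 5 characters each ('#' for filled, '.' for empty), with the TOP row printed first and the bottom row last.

Drop 1: T rot0 at col 1 lands with bottom-row=0; cleared 0 line(s) (total 0); column heights now [0 1 2 1 0], max=2
Drop 2: Z rot3 at col 1 lands with bottom-row=1; cleared 0 line(s) (total 0); column heights now [0 3 4 1 0], max=4
Drop 3: O rot3 at col 3 lands with bottom-row=1; cleared 0 line(s) (total 0); column heights now [0 3 4 3 3], max=4
Drop 4: O rot1 at col 2 lands with bottom-row=4; cleared 0 line(s) (total 0); column heights now [0 3 6 6 3], max=6

Answer: .....
.....
..##.
..##.
..#..
.####
.####
.###.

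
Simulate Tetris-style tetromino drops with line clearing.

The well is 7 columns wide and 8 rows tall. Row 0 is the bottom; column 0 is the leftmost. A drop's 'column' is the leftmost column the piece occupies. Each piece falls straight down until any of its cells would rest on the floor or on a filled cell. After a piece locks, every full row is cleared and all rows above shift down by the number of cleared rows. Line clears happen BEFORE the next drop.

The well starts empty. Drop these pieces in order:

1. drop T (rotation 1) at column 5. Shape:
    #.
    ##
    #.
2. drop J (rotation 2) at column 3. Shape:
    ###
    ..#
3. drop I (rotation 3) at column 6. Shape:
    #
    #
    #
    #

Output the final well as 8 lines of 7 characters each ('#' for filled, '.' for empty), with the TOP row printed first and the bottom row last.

Drop 1: T rot1 at col 5 lands with bottom-row=0; cleared 0 line(s) (total 0); column heights now [0 0 0 0 0 3 2], max=3
Drop 2: J rot2 at col 3 lands with bottom-row=3; cleared 0 line(s) (total 0); column heights now [0 0 0 5 5 5 2], max=5
Drop 3: I rot3 at col 6 lands with bottom-row=2; cleared 0 line(s) (total 0); column heights now [0 0 0 5 5 5 6], max=6

Answer: .......
.......
......#
...####
.....##
.....##
.....##
.....#.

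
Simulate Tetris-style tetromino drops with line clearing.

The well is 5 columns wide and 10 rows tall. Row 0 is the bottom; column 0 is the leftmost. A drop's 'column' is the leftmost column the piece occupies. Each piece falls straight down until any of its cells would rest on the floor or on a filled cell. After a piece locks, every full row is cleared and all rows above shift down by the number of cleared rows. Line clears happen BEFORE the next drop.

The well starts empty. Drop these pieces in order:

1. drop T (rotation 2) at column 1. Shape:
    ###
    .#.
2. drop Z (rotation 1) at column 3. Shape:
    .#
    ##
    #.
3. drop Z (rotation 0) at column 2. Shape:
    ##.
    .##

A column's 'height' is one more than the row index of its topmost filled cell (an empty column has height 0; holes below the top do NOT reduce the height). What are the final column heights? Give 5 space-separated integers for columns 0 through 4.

Drop 1: T rot2 at col 1 lands with bottom-row=0; cleared 0 line(s) (total 0); column heights now [0 2 2 2 0], max=2
Drop 2: Z rot1 at col 3 lands with bottom-row=2; cleared 0 line(s) (total 0); column heights now [0 2 2 4 5], max=5
Drop 3: Z rot0 at col 2 lands with bottom-row=5; cleared 0 line(s) (total 0); column heights now [0 2 7 7 6], max=7

Answer: 0 2 7 7 6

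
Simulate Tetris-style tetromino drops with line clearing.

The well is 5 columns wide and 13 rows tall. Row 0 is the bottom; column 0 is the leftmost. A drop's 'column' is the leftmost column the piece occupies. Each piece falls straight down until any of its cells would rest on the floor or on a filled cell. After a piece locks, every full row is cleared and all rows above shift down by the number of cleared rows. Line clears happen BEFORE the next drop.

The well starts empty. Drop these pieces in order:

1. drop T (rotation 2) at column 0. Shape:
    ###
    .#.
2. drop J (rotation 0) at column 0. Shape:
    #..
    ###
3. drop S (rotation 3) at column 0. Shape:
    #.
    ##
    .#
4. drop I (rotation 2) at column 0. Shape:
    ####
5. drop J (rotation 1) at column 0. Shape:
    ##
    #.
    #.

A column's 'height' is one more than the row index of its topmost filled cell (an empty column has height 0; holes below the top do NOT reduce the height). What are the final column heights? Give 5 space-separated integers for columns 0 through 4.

Answer: 10 10 7 7 0

Derivation:
Drop 1: T rot2 at col 0 lands with bottom-row=0; cleared 0 line(s) (total 0); column heights now [2 2 2 0 0], max=2
Drop 2: J rot0 at col 0 lands with bottom-row=2; cleared 0 line(s) (total 0); column heights now [4 3 3 0 0], max=4
Drop 3: S rot3 at col 0 lands with bottom-row=3; cleared 0 line(s) (total 0); column heights now [6 5 3 0 0], max=6
Drop 4: I rot2 at col 0 lands with bottom-row=6; cleared 0 line(s) (total 0); column heights now [7 7 7 7 0], max=7
Drop 5: J rot1 at col 0 lands with bottom-row=7; cleared 0 line(s) (total 0); column heights now [10 10 7 7 0], max=10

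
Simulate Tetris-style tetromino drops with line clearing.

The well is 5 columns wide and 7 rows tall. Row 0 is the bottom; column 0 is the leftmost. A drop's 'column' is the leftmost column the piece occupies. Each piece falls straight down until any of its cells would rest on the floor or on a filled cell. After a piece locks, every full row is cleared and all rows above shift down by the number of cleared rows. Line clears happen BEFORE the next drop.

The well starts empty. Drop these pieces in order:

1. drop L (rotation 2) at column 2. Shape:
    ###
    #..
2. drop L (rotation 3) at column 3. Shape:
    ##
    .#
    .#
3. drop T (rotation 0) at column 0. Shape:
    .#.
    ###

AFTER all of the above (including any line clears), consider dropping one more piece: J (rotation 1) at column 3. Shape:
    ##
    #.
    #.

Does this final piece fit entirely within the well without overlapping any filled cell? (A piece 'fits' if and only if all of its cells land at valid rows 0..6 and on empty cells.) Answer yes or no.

Drop 1: L rot2 at col 2 lands with bottom-row=0; cleared 0 line(s) (total 0); column heights now [0 0 2 2 2], max=2
Drop 2: L rot3 at col 3 lands with bottom-row=2; cleared 0 line(s) (total 0); column heights now [0 0 2 5 5], max=5
Drop 3: T rot0 at col 0 lands with bottom-row=2; cleared 0 line(s) (total 0); column heights now [3 4 3 5 5], max=5
Test piece J rot1 at col 3 (width 2): heights before test = [3 4 3 5 5]; fits = False

Answer: no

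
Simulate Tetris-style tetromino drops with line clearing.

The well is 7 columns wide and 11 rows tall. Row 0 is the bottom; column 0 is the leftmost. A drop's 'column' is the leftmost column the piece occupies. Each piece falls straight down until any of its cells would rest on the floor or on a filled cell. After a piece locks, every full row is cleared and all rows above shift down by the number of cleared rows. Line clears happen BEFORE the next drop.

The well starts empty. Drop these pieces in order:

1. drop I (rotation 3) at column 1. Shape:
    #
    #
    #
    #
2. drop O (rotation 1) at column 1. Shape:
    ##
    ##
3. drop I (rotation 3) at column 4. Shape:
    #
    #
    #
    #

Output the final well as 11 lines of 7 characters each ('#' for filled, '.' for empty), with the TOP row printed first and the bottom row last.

Drop 1: I rot3 at col 1 lands with bottom-row=0; cleared 0 line(s) (total 0); column heights now [0 4 0 0 0 0 0], max=4
Drop 2: O rot1 at col 1 lands with bottom-row=4; cleared 0 line(s) (total 0); column heights now [0 6 6 0 0 0 0], max=6
Drop 3: I rot3 at col 4 lands with bottom-row=0; cleared 0 line(s) (total 0); column heights now [0 6 6 0 4 0 0], max=6

Answer: .......
.......
.......
.......
.......
.##....
.##....
.#..#..
.#..#..
.#..#..
.#..#..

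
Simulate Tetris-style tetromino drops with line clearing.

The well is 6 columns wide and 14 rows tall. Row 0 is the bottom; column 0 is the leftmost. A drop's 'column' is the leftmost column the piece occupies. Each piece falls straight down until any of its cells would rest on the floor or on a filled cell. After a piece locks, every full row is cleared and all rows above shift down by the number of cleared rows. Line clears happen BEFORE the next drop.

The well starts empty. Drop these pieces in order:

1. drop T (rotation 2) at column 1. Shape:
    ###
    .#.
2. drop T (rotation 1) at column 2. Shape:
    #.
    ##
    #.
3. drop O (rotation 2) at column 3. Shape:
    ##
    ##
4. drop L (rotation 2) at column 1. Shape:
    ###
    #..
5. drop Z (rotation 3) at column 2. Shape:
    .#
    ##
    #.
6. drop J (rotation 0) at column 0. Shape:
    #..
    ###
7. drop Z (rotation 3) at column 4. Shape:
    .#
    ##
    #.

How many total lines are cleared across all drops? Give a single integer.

Answer: 0

Derivation:
Drop 1: T rot2 at col 1 lands with bottom-row=0; cleared 0 line(s) (total 0); column heights now [0 2 2 2 0 0], max=2
Drop 2: T rot1 at col 2 lands with bottom-row=2; cleared 0 line(s) (total 0); column heights now [0 2 5 4 0 0], max=5
Drop 3: O rot2 at col 3 lands with bottom-row=4; cleared 0 line(s) (total 0); column heights now [0 2 5 6 6 0], max=6
Drop 4: L rot2 at col 1 lands with bottom-row=5; cleared 0 line(s) (total 0); column heights now [0 7 7 7 6 0], max=7
Drop 5: Z rot3 at col 2 lands with bottom-row=7; cleared 0 line(s) (total 0); column heights now [0 7 9 10 6 0], max=10
Drop 6: J rot0 at col 0 lands with bottom-row=9; cleared 0 line(s) (total 0); column heights now [11 10 10 10 6 0], max=11
Drop 7: Z rot3 at col 4 lands with bottom-row=6; cleared 0 line(s) (total 0); column heights now [11 10 10 10 8 9], max=11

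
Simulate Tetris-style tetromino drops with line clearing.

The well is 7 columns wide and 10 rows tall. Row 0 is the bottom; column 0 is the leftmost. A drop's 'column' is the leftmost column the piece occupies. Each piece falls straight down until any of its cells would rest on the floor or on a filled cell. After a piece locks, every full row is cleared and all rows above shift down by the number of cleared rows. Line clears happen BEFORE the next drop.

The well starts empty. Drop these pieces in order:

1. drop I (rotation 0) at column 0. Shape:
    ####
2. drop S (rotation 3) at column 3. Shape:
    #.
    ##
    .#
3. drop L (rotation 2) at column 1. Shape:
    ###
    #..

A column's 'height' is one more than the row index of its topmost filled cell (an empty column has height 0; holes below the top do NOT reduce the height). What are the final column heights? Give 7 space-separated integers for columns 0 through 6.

Answer: 1 4 4 4 2 0 0

Derivation:
Drop 1: I rot0 at col 0 lands with bottom-row=0; cleared 0 line(s) (total 0); column heights now [1 1 1 1 0 0 0], max=1
Drop 2: S rot3 at col 3 lands with bottom-row=0; cleared 0 line(s) (total 0); column heights now [1 1 1 3 2 0 0], max=3
Drop 3: L rot2 at col 1 lands with bottom-row=2; cleared 0 line(s) (total 0); column heights now [1 4 4 4 2 0 0], max=4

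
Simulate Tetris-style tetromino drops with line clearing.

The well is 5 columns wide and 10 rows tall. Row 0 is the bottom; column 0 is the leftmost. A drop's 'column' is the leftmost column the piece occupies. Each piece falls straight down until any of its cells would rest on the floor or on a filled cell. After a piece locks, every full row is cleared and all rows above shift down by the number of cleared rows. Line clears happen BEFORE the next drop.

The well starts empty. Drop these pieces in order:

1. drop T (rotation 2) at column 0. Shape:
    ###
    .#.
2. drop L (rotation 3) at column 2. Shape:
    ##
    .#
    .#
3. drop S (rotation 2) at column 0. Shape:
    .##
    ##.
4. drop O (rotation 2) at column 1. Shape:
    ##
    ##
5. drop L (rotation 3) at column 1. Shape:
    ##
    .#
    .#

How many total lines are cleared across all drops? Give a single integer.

Drop 1: T rot2 at col 0 lands with bottom-row=0; cleared 0 line(s) (total 0); column heights now [2 2 2 0 0], max=2
Drop 2: L rot3 at col 2 lands with bottom-row=0; cleared 0 line(s) (total 0); column heights now [2 2 3 3 0], max=3
Drop 3: S rot2 at col 0 lands with bottom-row=2; cleared 0 line(s) (total 0); column heights now [3 4 4 3 0], max=4
Drop 4: O rot2 at col 1 lands with bottom-row=4; cleared 0 line(s) (total 0); column heights now [3 6 6 3 0], max=6
Drop 5: L rot3 at col 1 lands with bottom-row=6; cleared 0 line(s) (total 0); column heights now [3 9 9 3 0], max=9

Answer: 0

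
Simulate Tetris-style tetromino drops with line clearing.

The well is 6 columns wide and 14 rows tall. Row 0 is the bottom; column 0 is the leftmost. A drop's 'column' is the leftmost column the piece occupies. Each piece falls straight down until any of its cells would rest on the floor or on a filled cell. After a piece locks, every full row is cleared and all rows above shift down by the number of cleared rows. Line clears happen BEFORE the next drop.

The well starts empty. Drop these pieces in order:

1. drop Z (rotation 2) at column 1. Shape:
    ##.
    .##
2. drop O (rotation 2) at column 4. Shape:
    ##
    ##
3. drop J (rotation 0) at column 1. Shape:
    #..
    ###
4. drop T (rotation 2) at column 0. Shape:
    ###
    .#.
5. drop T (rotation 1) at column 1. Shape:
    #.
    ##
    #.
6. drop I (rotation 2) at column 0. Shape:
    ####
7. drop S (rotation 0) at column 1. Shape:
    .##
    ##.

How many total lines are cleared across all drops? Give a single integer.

Answer: 0

Derivation:
Drop 1: Z rot2 at col 1 lands with bottom-row=0; cleared 0 line(s) (total 0); column heights now [0 2 2 1 0 0], max=2
Drop 2: O rot2 at col 4 lands with bottom-row=0; cleared 0 line(s) (total 0); column heights now [0 2 2 1 2 2], max=2
Drop 3: J rot0 at col 1 lands with bottom-row=2; cleared 0 line(s) (total 0); column heights now [0 4 3 3 2 2], max=4
Drop 4: T rot2 at col 0 lands with bottom-row=4; cleared 0 line(s) (total 0); column heights now [6 6 6 3 2 2], max=6
Drop 5: T rot1 at col 1 lands with bottom-row=6; cleared 0 line(s) (total 0); column heights now [6 9 8 3 2 2], max=9
Drop 6: I rot2 at col 0 lands with bottom-row=9; cleared 0 line(s) (total 0); column heights now [10 10 10 10 2 2], max=10
Drop 7: S rot0 at col 1 lands with bottom-row=10; cleared 0 line(s) (total 0); column heights now [10 11 12 12 2 2], max=12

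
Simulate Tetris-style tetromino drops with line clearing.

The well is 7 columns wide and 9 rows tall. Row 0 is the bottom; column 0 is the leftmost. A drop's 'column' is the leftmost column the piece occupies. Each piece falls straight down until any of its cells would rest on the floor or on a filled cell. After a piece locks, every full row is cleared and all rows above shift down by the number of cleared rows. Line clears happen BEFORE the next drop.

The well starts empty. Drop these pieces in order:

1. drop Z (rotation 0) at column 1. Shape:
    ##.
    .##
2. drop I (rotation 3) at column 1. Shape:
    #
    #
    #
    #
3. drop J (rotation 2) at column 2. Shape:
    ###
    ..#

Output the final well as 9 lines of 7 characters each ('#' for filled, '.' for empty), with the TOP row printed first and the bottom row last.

Answer: .......
.......
.......
.#.....
.#.....
.#.....
.####..
.##.#..
..##...

Derivation:
Drop 1: Z rot0 at col 1 lands with bottom-row=0; cleared 0 line(s) (total 0); column heights now [0 2 2 1 0 0 0], max=2
Drop 2: I rot3 at col 1 lands with bottom-row=2; cleared 0 line(s) (total 0); column heights now [0 6 2 1 0 0 0], max=6
Drop 3: J rot2 at col 2 lands with bottom-row=1; cleared 0 line(s) (total 0); column heights now [0 6 3 3 3 0 0], max=6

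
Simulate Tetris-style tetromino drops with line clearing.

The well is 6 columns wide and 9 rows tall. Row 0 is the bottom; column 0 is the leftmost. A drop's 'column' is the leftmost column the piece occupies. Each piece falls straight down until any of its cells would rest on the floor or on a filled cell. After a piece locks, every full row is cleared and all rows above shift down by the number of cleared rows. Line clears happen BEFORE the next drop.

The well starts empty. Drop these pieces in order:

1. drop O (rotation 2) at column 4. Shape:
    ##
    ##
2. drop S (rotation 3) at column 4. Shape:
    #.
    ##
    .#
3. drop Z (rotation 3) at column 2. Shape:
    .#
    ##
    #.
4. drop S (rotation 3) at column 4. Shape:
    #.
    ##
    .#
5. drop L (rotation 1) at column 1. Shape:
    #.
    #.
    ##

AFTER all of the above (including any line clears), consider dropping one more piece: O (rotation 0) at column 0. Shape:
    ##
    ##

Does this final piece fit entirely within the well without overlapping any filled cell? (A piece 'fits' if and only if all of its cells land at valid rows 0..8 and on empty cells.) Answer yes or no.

Answer: yes

Derivation:
Drop 1: O rot2 at col 4 lands with bottom-row=0; cleared 0 line(s) (total 0); column heights now [0 0 0 0 2 2], max=2
Drop 2: S rot3 at col 4 lands with bottom-row=2; cleared 0 line(s) (total 0); column heights now [0 0 0 0 5 4], max=5
Drop 3: Z rot3 at col 2 lands with bottom-row=0; cleared 0 line(s) (total 0); column heights now [0 0 2 3 5 4], max=5
Drop 4: S rot3 at col 4 lands with bottom-row=4; cleared 0 line(s) (total 0); column heights now [0 0 2 3 7 6], max=7
Drop 5: L rot1 at col 1 lands with bottom-row=2; cleared 0 line(s) (total 0); column heights now [0 5 3 3 7 6], max=7
Test piece O rot0 at col 0 (width 2): heights before test = [0 5 3 3 7 6]; fits = True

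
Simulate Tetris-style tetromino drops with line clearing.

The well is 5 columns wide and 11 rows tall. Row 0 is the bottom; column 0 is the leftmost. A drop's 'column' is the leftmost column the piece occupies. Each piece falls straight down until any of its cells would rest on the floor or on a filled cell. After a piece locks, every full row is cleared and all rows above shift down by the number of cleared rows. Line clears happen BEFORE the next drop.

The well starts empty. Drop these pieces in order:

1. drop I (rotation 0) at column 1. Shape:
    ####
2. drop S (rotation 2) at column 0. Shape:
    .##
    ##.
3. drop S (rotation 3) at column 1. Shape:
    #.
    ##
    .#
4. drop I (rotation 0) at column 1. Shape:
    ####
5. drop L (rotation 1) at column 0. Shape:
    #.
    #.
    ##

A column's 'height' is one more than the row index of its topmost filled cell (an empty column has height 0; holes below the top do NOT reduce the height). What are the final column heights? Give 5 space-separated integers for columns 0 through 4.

Answer: 10 8 7 7 7

Derivation:
Drop 1: I rot0 at col 1 lands with bottom-row=0; cleared 0 line(s) (total 0); column heights now [0 1 1 1 1], max=1
Drop 2: S rot2 at col 0 lands with bottom-row=1; cleared 0 line(s) (total 0); column heights now [2 3 3 1 1], max=3
Drop 3: S rot3 at col 1 lands with bottom-row=3; cleared 0 line(s) (total 0); column heights now [2 6 5 1 1], max=6
Drop 4: I rot0 at col 1 lands with bottom-row=6; cleared 0 line(s) (total 0); column heights now [2 7 7 7 7], max=7
Drop 5: L rot1 at col 0 lands with bottom-row=7; cleared 0 line(s) (total 0); column heights now [10 8 7 7 7], max=10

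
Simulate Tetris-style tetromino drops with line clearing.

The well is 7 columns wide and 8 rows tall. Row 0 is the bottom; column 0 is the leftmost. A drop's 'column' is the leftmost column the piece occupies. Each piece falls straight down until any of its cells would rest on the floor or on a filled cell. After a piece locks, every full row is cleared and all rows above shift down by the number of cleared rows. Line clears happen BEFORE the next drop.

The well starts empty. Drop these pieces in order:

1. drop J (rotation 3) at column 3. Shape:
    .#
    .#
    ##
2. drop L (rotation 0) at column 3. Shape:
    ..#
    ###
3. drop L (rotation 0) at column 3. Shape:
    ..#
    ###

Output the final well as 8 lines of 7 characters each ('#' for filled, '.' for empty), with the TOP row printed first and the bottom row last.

Drop 1: J rot3 at col 3 lands with bottom-row=0; cleared 0 line(s) (total 0); column heights now [0 0 0 1 3 0 0], max=3
Drop 2: L rot0 at col 3 lands with bottom-row=3; cleared 0 line(s) (total 0); column heights now [0 0 0 4 4 5 0], max=5
Drop 3: L rot0 at col 3 lands with bottom-row=5; cleared 0 line(s) (total 0); column heights now [0 0 0 6 6 7 0], max=7

Answer: .......
.....#.
...###.
.....#.
...###.
....#..
....#..
...##..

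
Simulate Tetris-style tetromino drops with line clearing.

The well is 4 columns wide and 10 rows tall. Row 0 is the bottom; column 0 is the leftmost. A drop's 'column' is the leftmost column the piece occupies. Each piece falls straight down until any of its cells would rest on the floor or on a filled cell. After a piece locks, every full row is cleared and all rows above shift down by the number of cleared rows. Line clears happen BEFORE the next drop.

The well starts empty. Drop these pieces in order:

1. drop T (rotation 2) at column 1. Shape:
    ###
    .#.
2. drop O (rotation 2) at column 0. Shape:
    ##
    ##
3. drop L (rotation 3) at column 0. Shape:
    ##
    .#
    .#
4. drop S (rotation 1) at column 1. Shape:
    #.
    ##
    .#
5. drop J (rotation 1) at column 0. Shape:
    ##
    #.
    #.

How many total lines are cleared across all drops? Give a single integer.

Drop 1: T rot2 at col 1 lands with bottom-row=0; cleared 0 line(s) (total 0); column heights now [0 2 2 2], max=2
Drop 2: O rot2 at col 0 lands with bottom-row=2; cleared 0 line(s) (total 0); column heights now [4 4 2 2], max=4
Drop 3: L rot3 at col 0 lands with bottom-row=4; cleared 0 line(s) (total 0); column heights now [7 7 2 2], max=7
Drop 4: S rot1 at col 1 lands with bottom-row=6; cleared 0 line(s) (total 0); column heights now [7 9 8 2], max=9
Drop 5: J rot1 at col 0 lands with bottom-row=7; cleared 0 line(s) (total 0); column heights now [10 10 8 2], max=10

Answer: 0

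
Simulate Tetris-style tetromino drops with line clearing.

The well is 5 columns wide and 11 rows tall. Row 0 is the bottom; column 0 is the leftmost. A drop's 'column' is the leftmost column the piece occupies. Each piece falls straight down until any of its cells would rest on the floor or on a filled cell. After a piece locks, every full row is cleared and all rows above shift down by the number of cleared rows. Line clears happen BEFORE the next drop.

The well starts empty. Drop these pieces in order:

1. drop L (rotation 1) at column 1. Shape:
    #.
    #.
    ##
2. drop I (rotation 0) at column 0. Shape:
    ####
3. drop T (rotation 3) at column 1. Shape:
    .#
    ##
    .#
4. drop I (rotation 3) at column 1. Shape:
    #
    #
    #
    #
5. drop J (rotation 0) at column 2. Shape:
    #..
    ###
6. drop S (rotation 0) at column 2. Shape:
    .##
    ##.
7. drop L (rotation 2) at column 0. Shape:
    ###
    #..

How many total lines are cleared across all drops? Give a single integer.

Drop 1: L rot1 at col 1 lands with bottom-row=0; cleared 0 line(s) (total 0); column heights now [0 3 1 0 0], max=3
Drop 2: I rot0 at col 0 lands with bottom-row=3; cleared 0 line(s) (total 0); column heights now [4 4 4 4 0], max=4
Drop 3: T rot3 at col 1 lands with bottom-row=4; cleared 0 line(s) (total 0); column heights now [4 6 7 4 0], max=7
Drop 4: I rot3 at col 1 lands with bottom-row=6; cleared 0 line(s) (total 0); column heights now [4 10 7 4 0], max=10
Drop 5: J rot0 at col 2 lands with bottom-row=7; cleared 0 line(s) (total 0); column heights now [4 10 9 8 8], max=10
Drop 6: S rot0 at col 2 lands with bottom-row=9; cleared 0 line(s) (total 0); column heights now [4 10 10 11 11], max=11
Drop 7: L rot2 at col 0 lands with bottom-row=9; cleared 1 line(s) (total 1); column heights now [10 10 10 10 8], max=10

Answer: 1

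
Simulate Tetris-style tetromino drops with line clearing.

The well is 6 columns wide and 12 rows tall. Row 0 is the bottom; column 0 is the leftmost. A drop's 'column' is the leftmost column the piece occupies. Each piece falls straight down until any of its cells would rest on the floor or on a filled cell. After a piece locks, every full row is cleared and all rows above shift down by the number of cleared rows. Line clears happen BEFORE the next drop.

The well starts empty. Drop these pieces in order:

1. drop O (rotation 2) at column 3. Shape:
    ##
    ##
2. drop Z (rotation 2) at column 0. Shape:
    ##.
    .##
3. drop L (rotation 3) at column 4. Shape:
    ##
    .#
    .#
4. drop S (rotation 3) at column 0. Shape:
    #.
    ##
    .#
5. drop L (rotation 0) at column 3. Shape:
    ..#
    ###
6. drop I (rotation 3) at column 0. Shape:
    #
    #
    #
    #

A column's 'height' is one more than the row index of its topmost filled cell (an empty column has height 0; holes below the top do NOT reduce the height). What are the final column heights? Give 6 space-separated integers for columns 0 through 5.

Drop 1: O rot2 at col 3 lands with bottom-row=0; cleared 0 line(s) (total 0); column heights now [0 0 0 2 2 0], max=2
Drop 2: Z rot2 at col 0 lands with bottom-row=0; cleared 0 line(s) (total 0); column heights now [2 2 1 2 2 0], max=2
Drop 3: L rot3 at col 4 lands with bottom-row=0; cleared 0 line(s) (total 0); column heights now [2 2 1 2 3 3], max=3
Drop 4: S rot3 at col 0 lands with bottom-row=2; cleared 0 line(s) (total 0); column heights now [5 4 1 2 3 3], max=5
Drop 5: L rot0 at col 3 lands with bottom-row=3; cleared 0 line(s) (total 0); column heights now [5 4 1 4 4 5], max=5
Drop 6: I rot3 at col 0 lands with bottom-row=5; cleared 0 line(s) (total 0); column heights now [9 4 1 4 4 5], max=9

Answer: 9 4 1 4 4 5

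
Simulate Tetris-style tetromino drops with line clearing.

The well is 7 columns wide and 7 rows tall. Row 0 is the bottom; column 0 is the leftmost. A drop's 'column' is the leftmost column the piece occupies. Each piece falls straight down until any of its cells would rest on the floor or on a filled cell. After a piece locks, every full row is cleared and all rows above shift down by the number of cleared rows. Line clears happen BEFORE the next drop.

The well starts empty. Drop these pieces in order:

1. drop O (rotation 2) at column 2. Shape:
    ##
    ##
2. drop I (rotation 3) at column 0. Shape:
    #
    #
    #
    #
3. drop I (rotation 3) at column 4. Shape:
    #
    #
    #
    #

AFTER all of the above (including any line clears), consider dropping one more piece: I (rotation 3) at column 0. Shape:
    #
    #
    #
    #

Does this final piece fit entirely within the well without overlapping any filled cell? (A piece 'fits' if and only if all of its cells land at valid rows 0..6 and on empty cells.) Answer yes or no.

Drop 1: O rot2 at col 2 lands with bottom-row=0; cleared 0 line(s) (total 0); column heights now [0 0 2 2 0 0 0], max=2
Drop 2: I rot3 at col 0 lands with bottom-row=0; cleared 0 line(s) (total 0); column heights now [4 0 2 2 0 0 0], max=4
Drop 3: I rot3 at col 4 lands with bottom-row=0; cleared 0 line(s) (total 0); column heights now [4 0 2 2 4 0 0], max=4
Test piece I rot3 at col 0 (width 1): heights before test = [4 0 2 2 4 0 0]; fits = False

Answer: no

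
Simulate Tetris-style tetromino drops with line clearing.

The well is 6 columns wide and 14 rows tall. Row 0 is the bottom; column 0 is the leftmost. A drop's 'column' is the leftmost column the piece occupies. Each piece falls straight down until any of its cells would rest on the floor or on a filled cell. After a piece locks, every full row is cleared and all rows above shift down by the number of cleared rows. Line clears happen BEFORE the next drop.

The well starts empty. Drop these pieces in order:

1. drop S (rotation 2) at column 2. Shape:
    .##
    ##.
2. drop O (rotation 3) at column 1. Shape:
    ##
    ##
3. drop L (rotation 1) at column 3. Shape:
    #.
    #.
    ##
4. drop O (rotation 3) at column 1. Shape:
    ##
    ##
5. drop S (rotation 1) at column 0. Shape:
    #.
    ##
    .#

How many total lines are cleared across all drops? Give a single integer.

Answer: 0

Derivation:
Drop 1: S rot2 at col 2 lands with bottom-row=0; cleared 0 line(s) (total 0); column heights now [0 0 1 2 2 0], max=2
Drop 2: O rot3 at col 1 lands with bottom-row=1; cleared 0 line(s) (total 0); column heights now [0 3 3 2 2 0], max=3
Drop 3: L rot1 at col 3 lands with bottom-row=2; cleared 0 line(s) (total 0); column heights now [0 3 3 5 3 0], max=5
Drop 4: O rot3 at col 1 lands with bottom-row=3; cleared 0 line(s) (total 0); column heights now [0 5 5 5 3 0], max=5
Drop 5: S rot1 at col 0 lands with bottom-row=5; cleared 0 line(s) (total 0); column heights now [8 7 5 5 3 0], max=8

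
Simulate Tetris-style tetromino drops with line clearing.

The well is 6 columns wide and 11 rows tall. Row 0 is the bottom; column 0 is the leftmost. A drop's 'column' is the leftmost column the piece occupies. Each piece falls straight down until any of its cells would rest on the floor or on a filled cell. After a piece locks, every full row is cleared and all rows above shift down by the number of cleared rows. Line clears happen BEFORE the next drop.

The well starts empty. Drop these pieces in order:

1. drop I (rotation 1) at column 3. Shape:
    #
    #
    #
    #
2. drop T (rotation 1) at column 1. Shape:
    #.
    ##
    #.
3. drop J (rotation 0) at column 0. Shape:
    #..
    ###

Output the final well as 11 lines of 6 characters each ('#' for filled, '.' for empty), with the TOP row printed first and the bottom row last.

Drop 1: I rot1 at col 3 lands with bottom-row=0; cleared 0 line(s) (total 0); column heights now [0 0 0 4 0 0], max=4
Drop 2: T rot1 at col 1 lands with bottom-row=0; cleared 0 line(s) (total 0); column heights now [0 3 2 4 0 0], max=4
Drop 3: J rot0 at col 0 lands with bottom-row=3; cleared 0 line(s) (total 0); column heights now [5 4 4 4 0 0], max=5

Answer: ......
......
......
......
......
......
#.....
####..
.#.#..
.###..
.#.#..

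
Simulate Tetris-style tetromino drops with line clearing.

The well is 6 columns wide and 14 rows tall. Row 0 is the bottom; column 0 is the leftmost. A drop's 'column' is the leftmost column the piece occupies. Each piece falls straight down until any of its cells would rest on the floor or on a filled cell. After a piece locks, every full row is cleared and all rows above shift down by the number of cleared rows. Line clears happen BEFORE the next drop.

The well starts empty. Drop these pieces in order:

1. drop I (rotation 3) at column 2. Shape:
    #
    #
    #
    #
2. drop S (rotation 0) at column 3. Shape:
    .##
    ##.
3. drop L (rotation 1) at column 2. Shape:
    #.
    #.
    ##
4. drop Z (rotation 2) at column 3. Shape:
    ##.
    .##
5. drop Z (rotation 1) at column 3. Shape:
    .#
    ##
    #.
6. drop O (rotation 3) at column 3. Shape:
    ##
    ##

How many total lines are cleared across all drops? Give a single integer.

Drop 1: I rot3 at col 2 lands with bottom-row=0; cleared 0 line(s) (total 0); column heights now [0 0 4 0 0 0], max=4
Drop 2: S rot0 at col 3 lands with bottom-row=0; cleared 0 line(s) (total 0); column heights now [0 0 4 1 2 2], max=4
Drop 3: L rot1 at col 2 lands with bottom-row=4; cleared 0 line(s) (total 0); column heights now [0 0 7 5 2 2], max=7
Drop 4: Z rot2 at col 3 lands with bottom-row=4; cleared 0 line(s) (total 0); column heights now [0 0 7 6 6 5], max=7
Drop 5: Z rot1 at col 3 lands with bottom-row=6; cleared 0 line(s) (total 0); column heights now [0 0 7 8 9 5], max=9
Drop 6: O rot3 at col 3 lands with bottom-row=9; cleared 0 line(s) (total 0); column heights now [0 0 7 11 11 5], max=11

Answer: 0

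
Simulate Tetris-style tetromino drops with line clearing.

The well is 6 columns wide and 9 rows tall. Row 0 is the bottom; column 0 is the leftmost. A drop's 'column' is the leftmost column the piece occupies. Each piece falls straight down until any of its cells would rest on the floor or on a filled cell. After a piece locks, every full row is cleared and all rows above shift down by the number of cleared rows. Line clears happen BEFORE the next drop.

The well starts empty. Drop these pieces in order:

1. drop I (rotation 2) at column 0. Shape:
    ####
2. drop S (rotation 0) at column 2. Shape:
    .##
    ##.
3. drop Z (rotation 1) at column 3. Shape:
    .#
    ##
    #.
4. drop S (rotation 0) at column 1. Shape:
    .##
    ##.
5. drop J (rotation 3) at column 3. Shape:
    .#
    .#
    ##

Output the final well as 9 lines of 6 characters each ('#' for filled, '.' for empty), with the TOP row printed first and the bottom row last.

Drop 1: I rot2 at col 0 lands with bottom-row=0; cleared 0 line(s) (total 0); column heights now [1 1 1 1 0 0], max=1
Drop 2: S rot0 at col 2 lands with bottom-row=1; cleared 0 line(s) (total 0); column heights now [1 1 2 3 3 0], max=3
Drop 3: Z rot1 at col 3 lands with bottom-row=3; cleared 0 line(s) (total 0); column heights now [1 1 2 5 6 0], max=6
Drop 4: S rot0 at col 1 lands with bottom-row=4; cleared 0 line(s) (total 0); column heights now [1 5 6 6 6 0], max=6
Drop 5: J rot3 at col 3 lands with bottom-row=6; cleared 0 line(s) (total 0); column heights now [1 5 6 7 9 0], max=9

Answer: ....#.
....#.
...##.
..###.
.####.
...#..
...##.
..##..
####..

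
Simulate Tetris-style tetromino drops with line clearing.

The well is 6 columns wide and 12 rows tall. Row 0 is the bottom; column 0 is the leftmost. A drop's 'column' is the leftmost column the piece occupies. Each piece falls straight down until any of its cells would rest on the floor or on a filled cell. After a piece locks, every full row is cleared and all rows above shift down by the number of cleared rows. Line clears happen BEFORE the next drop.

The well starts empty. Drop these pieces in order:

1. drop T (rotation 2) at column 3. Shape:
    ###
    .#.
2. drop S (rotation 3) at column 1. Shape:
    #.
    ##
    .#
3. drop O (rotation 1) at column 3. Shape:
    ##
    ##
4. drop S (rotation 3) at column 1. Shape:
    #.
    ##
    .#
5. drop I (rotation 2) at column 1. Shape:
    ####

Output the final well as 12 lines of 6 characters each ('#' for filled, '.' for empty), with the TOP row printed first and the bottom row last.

Answer: ......
......
......
......
......
......
.####.
.#....
.####.
.####.
.#####
..#.#.

Derivation:
Drop 1: T rot2 at col 3 lands with bottom-row=0; cleared 0 line(s) (total 0); column heights now [0 0 0 2 2 2], max=2
Drop 2: S rot3 at col 1 lands with bottom-row=0; cleared 0 line(s) (total 0); column heights now [0 3 2 2 2 2], max=3
Drop 3: O rot1 at col 3 lands with bottom-row=2; cleared 0 line(s) (total 0); column heights now [0 3 2 4 4 2], max=4
Drop 4: S rot3 at col 1 lands with bottom-row=2; cleared 0 line(s) (total 0); column heights now [0 5 4 4 4 2], max=5
Drop 5: I rot2 at col 1 lands with bottom-row=5; cleared 0 line(s) (total 0); column heights now [0 6 6 6 6 2], max=6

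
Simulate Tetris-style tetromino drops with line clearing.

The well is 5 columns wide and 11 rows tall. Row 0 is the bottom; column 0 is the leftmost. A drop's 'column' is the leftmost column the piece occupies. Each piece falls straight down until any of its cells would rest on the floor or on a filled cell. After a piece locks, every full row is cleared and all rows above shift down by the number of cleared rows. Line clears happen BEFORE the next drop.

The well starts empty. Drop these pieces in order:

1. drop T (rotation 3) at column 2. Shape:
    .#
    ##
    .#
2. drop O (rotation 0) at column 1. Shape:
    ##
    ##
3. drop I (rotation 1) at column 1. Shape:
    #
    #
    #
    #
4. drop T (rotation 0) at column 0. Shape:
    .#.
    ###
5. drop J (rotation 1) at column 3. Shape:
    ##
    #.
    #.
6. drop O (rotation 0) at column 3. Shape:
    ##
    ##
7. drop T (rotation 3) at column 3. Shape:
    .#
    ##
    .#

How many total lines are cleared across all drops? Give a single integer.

Drop 1: T rot3 at col 2 lands with bottom-row=0; cleared 0 line(s) (total 0); column heights now [0 0 2 3 0], max=3
Drop 2: O rot0 at col 1 lands with bottom-row=2; cleared 0 line(s) (total 0); column heights now [0 4 4 3 0], max=4
Drop 3: I rot1 at col 1 lands with bottom-row=4; cleared 0 line(s) (total 0); column heights now [0 8 4 3 0], max=8
Drop 4: T rot0 at col 0 lands with bottom-row=8; cleared 0 line(s) (total 0); column heights now [9 10 9 3 0], max=10
Drop 5: J rot1 at col 3 lands with bottom-row=3; cleared 0 line(s) (total 0); column heights now [9 10 9 6 6], max=10
Drop 6: O rot0 at col 3 lands with bottom-row=6; cleared 0 line(s) (total 0); column heights now [9 10 9 8 8], max=10
Drop 7: T rot3 at col 3 lands with bottom-row=8; cleared 0 line(s) (total 0); column heights now [9 10 9 10 11], max=11

Answer: 0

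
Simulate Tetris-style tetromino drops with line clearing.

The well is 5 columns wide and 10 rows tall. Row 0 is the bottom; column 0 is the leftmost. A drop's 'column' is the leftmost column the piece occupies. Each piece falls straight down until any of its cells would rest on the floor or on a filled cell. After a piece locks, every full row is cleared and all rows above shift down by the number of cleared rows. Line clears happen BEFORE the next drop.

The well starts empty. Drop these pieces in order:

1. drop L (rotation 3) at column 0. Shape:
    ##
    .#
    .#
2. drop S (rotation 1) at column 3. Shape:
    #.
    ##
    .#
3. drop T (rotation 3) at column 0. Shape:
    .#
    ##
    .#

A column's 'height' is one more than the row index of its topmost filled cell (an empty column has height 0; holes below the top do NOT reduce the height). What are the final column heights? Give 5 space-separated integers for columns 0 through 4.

Drop 1: L rot3 at col 0 lands with bottom-row=0; cleared 0 line(s) (total 0); column heights now [3 3 0 0 0], max=3
Drop 2: S rot1 at col 3 lands with bottom-row=0; cleared 0 line(s) (total 0); column heights now [3 3 0 3 2], max=3
Drop 3: T rot3 at col 0 lands with bottom-row=3; cleared 0 line(s) (total 0); column heights now [5 6 0 3 2], max=6

Answer: 5 6 0 3 2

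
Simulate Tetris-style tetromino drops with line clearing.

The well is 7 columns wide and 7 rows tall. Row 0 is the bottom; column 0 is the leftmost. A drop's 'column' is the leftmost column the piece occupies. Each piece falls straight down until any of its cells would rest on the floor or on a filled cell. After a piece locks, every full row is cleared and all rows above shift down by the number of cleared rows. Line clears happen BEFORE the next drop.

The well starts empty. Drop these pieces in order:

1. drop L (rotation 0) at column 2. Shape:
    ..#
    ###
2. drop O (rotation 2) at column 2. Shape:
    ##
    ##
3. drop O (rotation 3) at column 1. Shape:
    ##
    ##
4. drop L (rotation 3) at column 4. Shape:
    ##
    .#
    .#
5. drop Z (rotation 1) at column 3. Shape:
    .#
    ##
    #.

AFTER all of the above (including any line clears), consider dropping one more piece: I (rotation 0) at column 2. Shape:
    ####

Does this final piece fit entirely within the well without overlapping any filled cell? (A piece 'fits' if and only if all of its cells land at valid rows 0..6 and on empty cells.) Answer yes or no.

Answer: yes

Derivation:
Drop 1: L rot0 at col 2 lands with bottom-row=0; cleared 0 line(s) (total 0); column heights now [0 0 1 1 2 0 0], max=2
Drop 2: O rot2 at col 2 lands with bottom-row=1; cleared 0 line(s) (total 0); column heights now [0 0 3 3 2 0 0], max=3
Drop 3: O rot3 at col 1 lands with bottom-row=3; cleared 0 line(s) (total 0); column heights now [0 5 5 3 2 0 0], max=5
Drop 4: L rot3 at col 4 lands with bottom-row=0; cleared 0 line(s) (total 0); column heights now [0 5 5 3 3 3 0], max=5
Drop 5: Z rot1 at col 3 lands with bottom-row=3; cleared 0 line(s) (total 0); column heights now [0 5 5 5 6 3 0], max=6
Test piece I rot0 at col 2 (width 4): heights before test = [0 5 5 5 6 3 0]; fits = True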